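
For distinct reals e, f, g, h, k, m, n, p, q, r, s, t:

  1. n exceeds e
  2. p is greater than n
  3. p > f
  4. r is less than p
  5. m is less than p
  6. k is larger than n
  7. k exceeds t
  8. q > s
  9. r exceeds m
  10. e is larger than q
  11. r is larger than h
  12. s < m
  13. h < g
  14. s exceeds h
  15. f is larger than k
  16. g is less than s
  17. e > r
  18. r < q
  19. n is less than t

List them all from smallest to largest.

Nothing is placed below h, so it is least; from there h < g; g < s; s < m; m < r; r < q; q < e; e < n; n < t; t < k; k < f; f < p, each given directly.

h < g < s < m < r < q < e < n < t < k < f < p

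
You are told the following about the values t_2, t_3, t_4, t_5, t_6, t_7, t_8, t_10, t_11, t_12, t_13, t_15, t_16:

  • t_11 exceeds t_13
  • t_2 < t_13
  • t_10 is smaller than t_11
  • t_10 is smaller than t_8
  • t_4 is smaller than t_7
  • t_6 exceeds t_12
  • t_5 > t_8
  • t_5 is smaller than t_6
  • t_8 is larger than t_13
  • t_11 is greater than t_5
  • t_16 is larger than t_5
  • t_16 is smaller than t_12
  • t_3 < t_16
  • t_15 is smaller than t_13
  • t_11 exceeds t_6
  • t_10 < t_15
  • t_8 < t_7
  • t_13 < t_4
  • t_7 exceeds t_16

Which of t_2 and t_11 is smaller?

t_2

Link the given pairs in sequence: t_2 < t_13; t_13 < t_8; t_8 < t_5; t_5 < t_16; t_16 < t_12; t_12 < t_6; t_6 < t_11.
Together: t_2 < t_13 < t_8 < t_5 < t_16 < t_12 < t_6 < t_11.
So t_2 < t_11; t_2 is the smaller of the two.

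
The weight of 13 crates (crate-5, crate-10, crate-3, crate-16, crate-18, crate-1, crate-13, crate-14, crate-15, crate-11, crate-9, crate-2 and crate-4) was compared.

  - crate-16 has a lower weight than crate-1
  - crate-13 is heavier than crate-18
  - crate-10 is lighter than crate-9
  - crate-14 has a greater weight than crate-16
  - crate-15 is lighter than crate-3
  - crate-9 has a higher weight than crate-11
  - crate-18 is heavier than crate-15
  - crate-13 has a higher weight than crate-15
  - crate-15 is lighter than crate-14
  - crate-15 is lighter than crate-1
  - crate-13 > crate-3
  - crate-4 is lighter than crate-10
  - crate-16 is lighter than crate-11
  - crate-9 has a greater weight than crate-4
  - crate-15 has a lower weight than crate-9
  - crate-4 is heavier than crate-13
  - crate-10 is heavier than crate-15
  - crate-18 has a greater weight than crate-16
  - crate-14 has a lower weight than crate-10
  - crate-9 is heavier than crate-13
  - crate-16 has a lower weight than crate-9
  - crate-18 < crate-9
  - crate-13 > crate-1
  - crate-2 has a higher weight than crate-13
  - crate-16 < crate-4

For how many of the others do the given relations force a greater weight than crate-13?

4

From crate-13 the given relations immediately reach crate-4, crate-2, crate-9.
From those, crate-10 — 4 in total.
Nothing else is reachable above crate-13; 4 in all.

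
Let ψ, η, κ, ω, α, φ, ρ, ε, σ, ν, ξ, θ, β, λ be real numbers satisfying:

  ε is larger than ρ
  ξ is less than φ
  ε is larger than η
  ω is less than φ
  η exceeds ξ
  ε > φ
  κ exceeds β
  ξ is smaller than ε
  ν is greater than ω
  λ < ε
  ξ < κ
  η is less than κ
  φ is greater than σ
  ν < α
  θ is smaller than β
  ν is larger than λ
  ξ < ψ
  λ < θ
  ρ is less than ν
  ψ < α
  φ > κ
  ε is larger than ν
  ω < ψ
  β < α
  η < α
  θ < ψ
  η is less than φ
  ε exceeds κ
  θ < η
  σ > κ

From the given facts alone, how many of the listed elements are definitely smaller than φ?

8

Directly below φ: ξ, ω, η, κ, σ.
One step further: θ, β (7 so far).
One step further: λ (8 so far).
Nothing else is reachable below φ; 8 in all.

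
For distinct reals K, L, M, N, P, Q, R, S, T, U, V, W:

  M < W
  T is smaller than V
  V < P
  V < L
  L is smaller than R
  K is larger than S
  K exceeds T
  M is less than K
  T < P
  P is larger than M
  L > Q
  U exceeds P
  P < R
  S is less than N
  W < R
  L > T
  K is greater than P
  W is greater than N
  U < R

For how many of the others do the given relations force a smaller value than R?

From R the given relations immediately reach P, L, U, W.
From those, Q, T, M, V, N — 9 in total.
From those, S — 10 in total.
No other element is forced below R by the given relations, so the count is 10.

10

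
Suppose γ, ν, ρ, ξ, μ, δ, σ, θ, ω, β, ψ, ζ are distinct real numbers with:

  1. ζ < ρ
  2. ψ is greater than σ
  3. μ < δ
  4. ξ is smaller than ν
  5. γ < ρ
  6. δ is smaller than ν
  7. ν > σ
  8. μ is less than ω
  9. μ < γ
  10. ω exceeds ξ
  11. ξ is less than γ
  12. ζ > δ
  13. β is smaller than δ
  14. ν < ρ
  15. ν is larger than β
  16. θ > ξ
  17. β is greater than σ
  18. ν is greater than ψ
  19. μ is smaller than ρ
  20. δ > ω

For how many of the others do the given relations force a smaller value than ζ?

Directly below ζ: δ.
One step further: μ, β, ω (4 so far).
One step further: σ, ξ (6 so far).
Nothing else is reachable below ζ; 6 in all.

6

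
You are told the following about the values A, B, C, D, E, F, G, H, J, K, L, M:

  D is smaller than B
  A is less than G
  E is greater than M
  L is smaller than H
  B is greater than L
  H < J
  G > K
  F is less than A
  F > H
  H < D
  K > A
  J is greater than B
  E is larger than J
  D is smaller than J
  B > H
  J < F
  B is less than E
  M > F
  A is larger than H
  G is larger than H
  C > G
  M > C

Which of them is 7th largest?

F

Chaining the given pairs: L < H < D < B < J < F < A < K < G < C < M < E.
Counting 7 from the largest end gives F.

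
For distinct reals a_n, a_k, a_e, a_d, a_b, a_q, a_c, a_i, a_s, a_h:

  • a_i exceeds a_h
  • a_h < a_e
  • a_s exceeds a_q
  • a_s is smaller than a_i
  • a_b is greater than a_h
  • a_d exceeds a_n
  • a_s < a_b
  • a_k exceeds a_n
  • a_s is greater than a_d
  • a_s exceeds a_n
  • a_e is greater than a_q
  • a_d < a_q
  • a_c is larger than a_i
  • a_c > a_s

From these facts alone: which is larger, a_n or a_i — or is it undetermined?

a_i

The relevant relations are a_n < a_d; a_d < a_q; a_q < a_s; a_s < a_i.
Together: a_n < a_d < a_q < a_s < a_i.
So a_i is larger.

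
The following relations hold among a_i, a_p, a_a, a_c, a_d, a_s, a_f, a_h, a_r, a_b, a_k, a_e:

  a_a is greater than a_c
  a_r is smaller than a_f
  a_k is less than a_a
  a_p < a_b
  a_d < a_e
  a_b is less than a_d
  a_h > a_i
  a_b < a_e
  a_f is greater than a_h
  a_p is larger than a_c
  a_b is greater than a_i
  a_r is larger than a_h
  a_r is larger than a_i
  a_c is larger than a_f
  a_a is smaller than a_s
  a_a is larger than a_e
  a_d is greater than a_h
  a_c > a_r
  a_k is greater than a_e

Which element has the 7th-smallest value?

a_b

Piecing the relations together gives one ordering: a_i < a_h < a_r < a_f < a_c < a_p < a_b < a_d < a_e < a_k < a_a < a_s.
The 7th smallest is a_b.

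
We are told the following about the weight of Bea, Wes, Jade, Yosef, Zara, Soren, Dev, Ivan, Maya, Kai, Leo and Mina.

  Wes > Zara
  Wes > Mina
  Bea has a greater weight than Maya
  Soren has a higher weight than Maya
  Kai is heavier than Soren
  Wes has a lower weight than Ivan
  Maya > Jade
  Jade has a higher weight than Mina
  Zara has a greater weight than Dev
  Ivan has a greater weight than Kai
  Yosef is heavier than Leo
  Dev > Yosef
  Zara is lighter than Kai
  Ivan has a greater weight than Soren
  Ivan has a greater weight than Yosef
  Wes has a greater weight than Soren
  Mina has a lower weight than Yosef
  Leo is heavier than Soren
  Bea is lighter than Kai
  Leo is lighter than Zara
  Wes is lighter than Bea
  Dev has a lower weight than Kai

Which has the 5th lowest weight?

Chaining the given pairs: Mina < Jade < Maya < Soren < Leo < Yosef < Dev < Zara < Wes < Bea < Kai < Ivan.
The 5th smallest is Leo.

Leo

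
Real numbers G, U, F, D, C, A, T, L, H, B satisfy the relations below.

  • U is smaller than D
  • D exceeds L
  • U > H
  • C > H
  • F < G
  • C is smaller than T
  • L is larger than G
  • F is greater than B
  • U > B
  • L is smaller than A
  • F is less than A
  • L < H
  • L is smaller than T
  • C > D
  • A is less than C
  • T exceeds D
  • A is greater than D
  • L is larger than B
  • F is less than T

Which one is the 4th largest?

Piecing the relations together gives one ordering: B < F < G < L < H < U < D < A < C < T.
The 4th largest is D.

D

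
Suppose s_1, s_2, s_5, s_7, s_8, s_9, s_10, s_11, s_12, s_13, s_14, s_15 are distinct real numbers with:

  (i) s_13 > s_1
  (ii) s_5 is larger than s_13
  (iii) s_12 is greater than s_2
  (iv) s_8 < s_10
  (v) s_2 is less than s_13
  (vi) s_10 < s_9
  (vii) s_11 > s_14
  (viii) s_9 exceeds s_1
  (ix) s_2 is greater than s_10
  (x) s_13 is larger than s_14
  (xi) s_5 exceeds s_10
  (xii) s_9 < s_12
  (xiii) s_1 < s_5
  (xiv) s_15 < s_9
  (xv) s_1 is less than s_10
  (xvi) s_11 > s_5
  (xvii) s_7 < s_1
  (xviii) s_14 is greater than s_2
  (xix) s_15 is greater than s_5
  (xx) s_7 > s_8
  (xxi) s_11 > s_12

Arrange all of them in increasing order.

s_8 < s_7 < s_1 < s_10 < s_2 < s_14 < s_13 < s_5 < s_15 < s_9 < s_12 < s_11

Nothing is placed below s_8, so it is least; from there s_8 < s_7; s_7 < s_1; s_1 < s_10; s_10 < s_2; s_2 < s_14; s_14 < s_13; s_13 < s_5; s_5 < s_15; s_15 < s_9; s_9 < s_12; s_12 < s_11, each given directly.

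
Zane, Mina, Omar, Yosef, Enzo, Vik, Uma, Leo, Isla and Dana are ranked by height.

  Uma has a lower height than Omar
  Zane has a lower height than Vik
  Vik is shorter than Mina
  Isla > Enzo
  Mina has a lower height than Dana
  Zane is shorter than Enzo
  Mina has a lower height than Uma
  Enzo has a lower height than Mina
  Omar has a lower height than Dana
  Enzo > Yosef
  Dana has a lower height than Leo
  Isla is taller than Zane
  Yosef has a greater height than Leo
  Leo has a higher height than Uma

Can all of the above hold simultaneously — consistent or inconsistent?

inconsistent

Chaining the given relations yields Mina < Uma < Omar < Dana < Leo < Yosef < Enzo, so Mina < Enzo. But one relation states Enzo < Mina. These cannot both hold.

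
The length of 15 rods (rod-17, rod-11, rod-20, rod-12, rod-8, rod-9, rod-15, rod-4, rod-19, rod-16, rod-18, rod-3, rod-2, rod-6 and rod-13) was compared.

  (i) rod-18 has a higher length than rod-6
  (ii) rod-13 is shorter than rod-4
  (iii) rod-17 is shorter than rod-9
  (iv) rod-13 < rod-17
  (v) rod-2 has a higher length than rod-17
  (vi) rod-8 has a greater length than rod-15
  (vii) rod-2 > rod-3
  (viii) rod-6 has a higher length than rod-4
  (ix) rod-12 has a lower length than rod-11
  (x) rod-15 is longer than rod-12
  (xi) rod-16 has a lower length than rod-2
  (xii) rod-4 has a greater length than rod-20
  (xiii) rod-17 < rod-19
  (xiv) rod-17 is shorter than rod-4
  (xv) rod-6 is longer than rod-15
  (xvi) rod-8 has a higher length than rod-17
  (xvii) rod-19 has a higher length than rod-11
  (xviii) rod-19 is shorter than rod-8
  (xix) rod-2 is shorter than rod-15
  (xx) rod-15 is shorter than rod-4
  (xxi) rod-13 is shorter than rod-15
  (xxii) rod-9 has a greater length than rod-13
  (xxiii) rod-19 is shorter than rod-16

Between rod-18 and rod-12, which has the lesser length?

Chaining the given relations: rod-12 < rod-11 < rod-19 < rod-16 < rod-2 < rod-15 < rod-4 < rod-6 < rod-18.
So rod-12 < rod-18; rod-12 is the shorter of the two.

rod-12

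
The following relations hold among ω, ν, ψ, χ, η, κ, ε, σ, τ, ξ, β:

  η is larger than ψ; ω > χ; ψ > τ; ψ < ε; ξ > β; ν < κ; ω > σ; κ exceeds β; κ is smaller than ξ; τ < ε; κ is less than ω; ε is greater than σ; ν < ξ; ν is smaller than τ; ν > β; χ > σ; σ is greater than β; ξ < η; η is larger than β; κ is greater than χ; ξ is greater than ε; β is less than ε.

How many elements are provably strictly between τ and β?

Chaining upward from β reaches: ν, σ, χ, κ, ψ, ε, ξ, ω, η.
Chaining downward from τ reaches: ν.
Strictly between β and τ are those in both lists: ν — 1 element.

1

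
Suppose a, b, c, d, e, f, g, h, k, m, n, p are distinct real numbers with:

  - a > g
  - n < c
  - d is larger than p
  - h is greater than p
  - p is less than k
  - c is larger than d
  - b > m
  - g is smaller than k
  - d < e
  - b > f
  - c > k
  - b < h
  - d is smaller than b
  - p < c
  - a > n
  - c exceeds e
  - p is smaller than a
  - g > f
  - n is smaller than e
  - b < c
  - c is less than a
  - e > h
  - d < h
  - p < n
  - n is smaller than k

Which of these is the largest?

a

m is not greatest since m < b; f is not greatest since f < g; p is not greatest since p < a; g is not greatest since g < k; d is not greatest since d < b; b is not greatest since b < h; n is not greatest since n < a; h is not greatest since h < e; e is not greatest since e < c; k is not greatest since k < c; c is not greatest since c < a.
Only a has nothing above it, so a is the largest.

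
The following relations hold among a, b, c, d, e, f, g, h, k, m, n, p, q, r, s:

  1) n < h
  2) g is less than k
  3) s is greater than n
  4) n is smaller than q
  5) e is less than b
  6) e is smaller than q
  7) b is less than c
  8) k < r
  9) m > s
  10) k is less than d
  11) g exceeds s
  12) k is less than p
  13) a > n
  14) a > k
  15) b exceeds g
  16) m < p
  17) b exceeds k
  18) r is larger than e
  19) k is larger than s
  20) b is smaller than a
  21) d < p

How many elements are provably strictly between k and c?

The relations place k below c. An element lies strictly between them when it is forced above k and also forced below c.
Above k: {r, b, a, d, p}. Below c: {n, e, s, g, b}.
Intersection: {b} — 1.

1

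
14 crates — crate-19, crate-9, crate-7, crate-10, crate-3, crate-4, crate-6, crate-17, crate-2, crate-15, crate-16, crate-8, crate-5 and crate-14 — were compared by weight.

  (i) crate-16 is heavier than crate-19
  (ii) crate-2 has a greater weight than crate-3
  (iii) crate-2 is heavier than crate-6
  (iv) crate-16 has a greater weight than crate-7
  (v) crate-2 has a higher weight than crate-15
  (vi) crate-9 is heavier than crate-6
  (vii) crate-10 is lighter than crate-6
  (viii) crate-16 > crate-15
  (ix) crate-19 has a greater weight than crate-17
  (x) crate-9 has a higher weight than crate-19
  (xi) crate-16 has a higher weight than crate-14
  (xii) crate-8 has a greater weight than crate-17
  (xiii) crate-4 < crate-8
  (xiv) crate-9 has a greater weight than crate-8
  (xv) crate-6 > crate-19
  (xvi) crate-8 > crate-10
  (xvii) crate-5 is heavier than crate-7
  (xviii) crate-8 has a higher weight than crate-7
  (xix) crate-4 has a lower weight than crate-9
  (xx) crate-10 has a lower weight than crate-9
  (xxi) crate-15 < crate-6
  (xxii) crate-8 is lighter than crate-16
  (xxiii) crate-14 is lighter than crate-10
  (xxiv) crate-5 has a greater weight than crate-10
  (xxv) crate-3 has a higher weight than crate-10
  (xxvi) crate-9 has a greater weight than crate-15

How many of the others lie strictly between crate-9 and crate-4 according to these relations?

1

The relations place crate-4 below crate-9. An element lies strictly between them when it is forced above crate-4 and also forced below crate-9.
Above crate-4: {crate-8, crate-16}. Below crate-9: {crate-14, crate-10, crate-17, crate-15, crate-7, crate-8, crate-19, crate-6}.
Intersection: {crate-8} — 1.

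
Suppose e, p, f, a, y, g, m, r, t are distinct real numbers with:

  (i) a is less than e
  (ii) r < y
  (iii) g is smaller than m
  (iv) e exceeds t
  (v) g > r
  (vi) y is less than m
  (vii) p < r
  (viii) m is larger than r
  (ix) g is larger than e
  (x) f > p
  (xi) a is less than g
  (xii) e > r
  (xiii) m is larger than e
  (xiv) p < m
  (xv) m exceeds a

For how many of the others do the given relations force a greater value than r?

4

Directly above r: y, e, g, m.
No other element is forced above r by the given relations, so the count is 4.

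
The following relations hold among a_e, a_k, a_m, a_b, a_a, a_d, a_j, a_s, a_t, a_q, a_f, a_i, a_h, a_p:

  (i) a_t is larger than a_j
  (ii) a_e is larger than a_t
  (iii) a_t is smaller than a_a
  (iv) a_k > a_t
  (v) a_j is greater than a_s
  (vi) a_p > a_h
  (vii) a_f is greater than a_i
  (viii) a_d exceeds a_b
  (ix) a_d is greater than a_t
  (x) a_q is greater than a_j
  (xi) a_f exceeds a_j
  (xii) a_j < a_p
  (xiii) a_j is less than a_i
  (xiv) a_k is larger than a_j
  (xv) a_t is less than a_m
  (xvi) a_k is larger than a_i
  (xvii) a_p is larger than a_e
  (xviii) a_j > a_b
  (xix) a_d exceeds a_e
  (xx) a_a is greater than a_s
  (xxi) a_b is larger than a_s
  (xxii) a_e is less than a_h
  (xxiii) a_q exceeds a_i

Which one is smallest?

Chaining upward from a_s: directly above it, a_b, a_j, a_a; then a_t, a_i, a_k, a_f, a_d, a_p, a_q; then a_e, a_m; then a_h.
That covers every other element, and nothing is given below a_s, so a_s is the smallest.

a_s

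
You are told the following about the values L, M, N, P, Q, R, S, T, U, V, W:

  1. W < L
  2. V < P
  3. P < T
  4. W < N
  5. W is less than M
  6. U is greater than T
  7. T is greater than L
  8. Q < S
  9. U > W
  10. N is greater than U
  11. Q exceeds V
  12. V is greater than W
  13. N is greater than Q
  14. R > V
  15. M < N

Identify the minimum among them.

Chaining upward from W: directly above it, V, M, L, U, N; then P, T, R, Q; then S.
That covers every other element, and nothing is given below W, so W is the minimum.

W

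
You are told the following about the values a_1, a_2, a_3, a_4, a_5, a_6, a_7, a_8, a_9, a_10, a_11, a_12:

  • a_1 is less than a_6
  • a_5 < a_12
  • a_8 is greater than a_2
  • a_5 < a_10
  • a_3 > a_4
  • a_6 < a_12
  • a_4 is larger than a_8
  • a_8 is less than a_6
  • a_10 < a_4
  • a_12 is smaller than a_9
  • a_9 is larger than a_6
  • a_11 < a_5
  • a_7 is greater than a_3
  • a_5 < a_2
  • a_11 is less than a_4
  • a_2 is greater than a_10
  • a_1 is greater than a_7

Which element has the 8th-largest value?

a_8

Chaining the given pairs: a_11 < a_5 < a_10 < a_2 < a_8 < a_4 < a_3 < a_7 < a_1 < a_6 < a_12 < a_9.
The 8th largest is a_8.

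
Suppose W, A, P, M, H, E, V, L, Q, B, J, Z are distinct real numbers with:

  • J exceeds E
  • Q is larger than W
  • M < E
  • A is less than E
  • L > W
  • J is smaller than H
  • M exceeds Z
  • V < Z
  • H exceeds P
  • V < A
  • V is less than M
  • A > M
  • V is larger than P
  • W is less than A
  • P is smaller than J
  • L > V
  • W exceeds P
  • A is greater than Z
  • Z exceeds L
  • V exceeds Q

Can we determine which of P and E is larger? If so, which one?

P < W and W < Q give P < Q.
Then Q < V extends the chain to V.
Then V < L extends the chain to L.
With L < Z: P < W < Q < V < L < Z.
With Z < M: P < W < Q < V < L < Z < M.
With M < A: P < W < Q < V < L < Z < M < A.
Then A < E extends the chain to E.
So E is larger.

E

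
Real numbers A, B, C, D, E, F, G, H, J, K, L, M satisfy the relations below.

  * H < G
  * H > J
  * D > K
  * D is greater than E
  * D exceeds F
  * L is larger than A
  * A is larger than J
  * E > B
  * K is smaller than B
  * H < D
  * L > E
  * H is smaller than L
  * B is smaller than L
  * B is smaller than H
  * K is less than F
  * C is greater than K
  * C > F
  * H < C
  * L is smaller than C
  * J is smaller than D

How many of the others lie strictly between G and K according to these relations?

The relations place K below G. An element lies strictly between them when it is forced above K and also forced below G.
Above K: {B, H, E, L, F, D, C}. Below G: {J, B, H}.
Intersection: {B, H} — 2.

2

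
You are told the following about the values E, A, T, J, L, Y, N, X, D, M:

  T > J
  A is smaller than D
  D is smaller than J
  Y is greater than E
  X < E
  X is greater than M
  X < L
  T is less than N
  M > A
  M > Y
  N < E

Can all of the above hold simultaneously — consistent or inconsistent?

inconsistent

We have X < E stated directly, yet also E < Y < M < X by chaining the others — so E < X. Contradiction.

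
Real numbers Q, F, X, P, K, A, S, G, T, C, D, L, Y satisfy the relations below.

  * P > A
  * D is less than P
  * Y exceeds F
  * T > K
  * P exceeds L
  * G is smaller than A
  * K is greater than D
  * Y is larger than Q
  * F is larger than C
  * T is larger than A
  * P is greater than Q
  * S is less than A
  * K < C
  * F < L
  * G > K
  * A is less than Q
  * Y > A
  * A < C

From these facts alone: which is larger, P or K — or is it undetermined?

K < G and G < A give K < A.
Then A < C extends the chain to C.
With C < F: K < G < A < C < F.
With F < L: K < G < A < C < F < L.
With L < P: K < G < A < C < F < L < P.
So P is larger.

P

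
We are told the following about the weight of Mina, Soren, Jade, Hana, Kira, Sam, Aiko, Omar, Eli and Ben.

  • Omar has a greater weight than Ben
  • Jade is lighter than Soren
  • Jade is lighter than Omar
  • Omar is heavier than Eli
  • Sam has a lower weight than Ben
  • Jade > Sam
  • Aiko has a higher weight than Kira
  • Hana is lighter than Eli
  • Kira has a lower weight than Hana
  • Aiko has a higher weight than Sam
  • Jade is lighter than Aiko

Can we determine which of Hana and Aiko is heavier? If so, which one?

undetermined

Following every chain through Hana: above Hana we get Eli, Omar; below Hana we get Kira.
Aiko is not reached, and no chain runs the other way from Aiko to Hana.
So the given relations leave the order of Hana and Aiko undetermined.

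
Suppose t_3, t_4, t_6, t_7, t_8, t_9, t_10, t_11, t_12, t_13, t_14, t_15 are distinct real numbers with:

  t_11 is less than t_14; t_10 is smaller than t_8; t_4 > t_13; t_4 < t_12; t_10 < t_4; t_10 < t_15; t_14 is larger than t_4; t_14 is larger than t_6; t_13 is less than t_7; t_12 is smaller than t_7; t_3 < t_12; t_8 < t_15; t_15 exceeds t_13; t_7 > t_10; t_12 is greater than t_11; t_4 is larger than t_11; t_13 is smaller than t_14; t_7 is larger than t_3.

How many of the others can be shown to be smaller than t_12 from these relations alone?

5

The elements the relations force below t_12 are t_10, t_13, t_11, t_4, t_3 — no chain reaches any other.
That is 5.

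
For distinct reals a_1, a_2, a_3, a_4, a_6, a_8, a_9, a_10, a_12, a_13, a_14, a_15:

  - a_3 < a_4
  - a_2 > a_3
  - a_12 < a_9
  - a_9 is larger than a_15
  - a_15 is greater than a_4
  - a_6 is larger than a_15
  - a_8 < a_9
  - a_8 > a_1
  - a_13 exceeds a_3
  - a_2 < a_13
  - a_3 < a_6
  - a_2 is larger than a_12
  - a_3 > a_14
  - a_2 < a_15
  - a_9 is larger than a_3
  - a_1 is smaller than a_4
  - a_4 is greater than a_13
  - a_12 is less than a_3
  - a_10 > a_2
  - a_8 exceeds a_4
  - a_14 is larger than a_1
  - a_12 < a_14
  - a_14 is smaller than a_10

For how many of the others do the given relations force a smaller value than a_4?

Directly below a_4: a_1, a_3, a_13.
One step further: a_12, a_14, a_2 (6 so far).
Nothing else is reachable below a_4; 6 in all.

6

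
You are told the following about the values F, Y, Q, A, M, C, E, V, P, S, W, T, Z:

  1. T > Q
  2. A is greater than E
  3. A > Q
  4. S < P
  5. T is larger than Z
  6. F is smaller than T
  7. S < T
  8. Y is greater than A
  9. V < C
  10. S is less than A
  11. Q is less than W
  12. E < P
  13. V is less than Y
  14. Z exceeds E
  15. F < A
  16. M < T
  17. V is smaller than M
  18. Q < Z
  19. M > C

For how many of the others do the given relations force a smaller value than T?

8

The elements the relations force below T are S, V, Q, E, F, C, M, Z — no chain reaches any other.
That is 8.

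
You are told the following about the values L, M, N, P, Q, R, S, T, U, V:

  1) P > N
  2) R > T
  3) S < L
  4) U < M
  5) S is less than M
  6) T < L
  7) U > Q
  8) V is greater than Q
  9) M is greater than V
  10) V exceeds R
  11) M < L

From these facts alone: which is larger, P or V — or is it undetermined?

undetermined

Following every chain through V: above V we get M, L; below V we get Q, T, R.
P is not reached, and no chain runs the other way from P to V.
So the given relations leave the order of V and P undetermined.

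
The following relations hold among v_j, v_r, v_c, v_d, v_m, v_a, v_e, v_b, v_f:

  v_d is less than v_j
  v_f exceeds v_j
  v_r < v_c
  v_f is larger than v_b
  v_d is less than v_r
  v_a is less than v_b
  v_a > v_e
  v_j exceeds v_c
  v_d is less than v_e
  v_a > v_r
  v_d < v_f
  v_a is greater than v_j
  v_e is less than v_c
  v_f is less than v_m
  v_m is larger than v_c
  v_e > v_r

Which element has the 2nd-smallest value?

v_r

Piecing the relations together gives one ordering: v_d < v_r < v_e < v_c < v_j < v_a < v_b < v_f < v_m.
Counting 2 from the smallest end gives v_r.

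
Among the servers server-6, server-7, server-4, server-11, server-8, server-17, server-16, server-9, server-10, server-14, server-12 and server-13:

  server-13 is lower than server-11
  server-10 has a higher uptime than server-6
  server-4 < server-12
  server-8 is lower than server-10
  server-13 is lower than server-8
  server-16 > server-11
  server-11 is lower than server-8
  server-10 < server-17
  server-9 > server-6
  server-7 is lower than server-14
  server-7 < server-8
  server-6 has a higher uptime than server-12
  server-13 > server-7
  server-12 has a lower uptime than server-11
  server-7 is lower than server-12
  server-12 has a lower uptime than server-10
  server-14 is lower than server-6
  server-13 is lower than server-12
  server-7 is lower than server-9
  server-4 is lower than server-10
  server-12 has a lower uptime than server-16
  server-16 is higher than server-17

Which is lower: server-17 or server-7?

The relevant relations are server-7 < server-13; server-13 < server-12; server-12 < server-11; server-11 < server-8; server-8 < server-10; server-10 < server-17.
Together: server-7 < server-13 < server-12 < server-11 < server-8 < server-10 < server-17.
So server-7 < server-17; server-7 is the lower of the two.

server-7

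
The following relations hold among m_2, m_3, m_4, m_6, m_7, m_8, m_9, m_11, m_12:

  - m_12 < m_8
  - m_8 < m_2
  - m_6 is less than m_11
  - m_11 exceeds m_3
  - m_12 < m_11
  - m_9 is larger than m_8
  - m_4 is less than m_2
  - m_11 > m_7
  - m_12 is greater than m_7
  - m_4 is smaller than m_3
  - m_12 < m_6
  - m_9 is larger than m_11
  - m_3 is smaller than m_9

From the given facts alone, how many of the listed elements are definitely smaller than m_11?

The elements the relations force below m_11 are m_4, m_3, m_7, m_12, m_6 — no chain reaches any other.
That is 5.

5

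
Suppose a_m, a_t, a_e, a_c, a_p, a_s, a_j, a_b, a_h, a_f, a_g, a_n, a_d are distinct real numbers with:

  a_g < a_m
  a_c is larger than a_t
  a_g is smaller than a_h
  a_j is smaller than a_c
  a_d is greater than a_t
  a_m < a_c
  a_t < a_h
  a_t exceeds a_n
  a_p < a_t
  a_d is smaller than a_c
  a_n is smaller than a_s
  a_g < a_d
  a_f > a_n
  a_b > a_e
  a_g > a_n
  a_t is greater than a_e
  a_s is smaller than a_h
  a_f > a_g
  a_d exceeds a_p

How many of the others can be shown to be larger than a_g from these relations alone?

5

From a_g the given relations immediately reach a_m, a_d, a_h, a_f.
From those, a_c — 5 in total.
Nothing else is reachable above a_g; 5 in all.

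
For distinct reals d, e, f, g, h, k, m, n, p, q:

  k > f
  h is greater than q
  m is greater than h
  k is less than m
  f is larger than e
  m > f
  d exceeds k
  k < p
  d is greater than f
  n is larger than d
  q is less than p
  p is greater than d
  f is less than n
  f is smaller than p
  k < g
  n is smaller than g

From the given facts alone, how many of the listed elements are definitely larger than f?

6

From f the given relations immediately reach k, d, m, n, p.
From those, g — 6 in total.
Nothing else is reachable above f; 6 in all.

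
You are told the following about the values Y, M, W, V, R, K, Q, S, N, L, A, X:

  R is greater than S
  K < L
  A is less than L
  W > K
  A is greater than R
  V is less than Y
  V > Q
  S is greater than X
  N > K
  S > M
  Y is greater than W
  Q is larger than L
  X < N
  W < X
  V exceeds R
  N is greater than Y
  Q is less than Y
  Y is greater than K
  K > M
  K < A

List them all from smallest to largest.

M < K < W < X < S < R < A < L < Q < V < Y < N

Each adjacent pair is fixed by a given relation: M < K; K < W; W < X; X < S; S < R; R < A; A < L; L < Q; Q < V; V < Y; Y < N. Chaining them end to end gives the full order.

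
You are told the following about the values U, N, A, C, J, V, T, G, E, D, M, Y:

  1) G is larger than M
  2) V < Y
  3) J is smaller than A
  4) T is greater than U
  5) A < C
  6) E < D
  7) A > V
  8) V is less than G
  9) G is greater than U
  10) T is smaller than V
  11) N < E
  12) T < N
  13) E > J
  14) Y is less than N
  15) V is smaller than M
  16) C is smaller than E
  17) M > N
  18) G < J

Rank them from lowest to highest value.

The consecutive links are each given: U < T; T < V; V < Y; Y < N; N < M; M < G; G < J; J < A; A < C; C < E; E < D.

U < T < V < Y < N < M < G < J < A < C < E < D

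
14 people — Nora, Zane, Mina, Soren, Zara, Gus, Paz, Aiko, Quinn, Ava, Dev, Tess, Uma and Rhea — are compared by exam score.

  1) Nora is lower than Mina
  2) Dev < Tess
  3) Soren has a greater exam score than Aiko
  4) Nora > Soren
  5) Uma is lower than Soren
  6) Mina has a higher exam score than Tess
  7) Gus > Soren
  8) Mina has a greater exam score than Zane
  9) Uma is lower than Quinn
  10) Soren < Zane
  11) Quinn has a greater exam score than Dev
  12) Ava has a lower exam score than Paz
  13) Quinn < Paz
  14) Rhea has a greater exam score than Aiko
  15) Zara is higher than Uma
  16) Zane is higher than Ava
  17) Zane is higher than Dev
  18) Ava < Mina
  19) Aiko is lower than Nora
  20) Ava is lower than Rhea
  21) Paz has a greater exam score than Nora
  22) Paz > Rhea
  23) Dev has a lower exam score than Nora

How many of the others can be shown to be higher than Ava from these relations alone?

4

From Ava the given relations immediately reach Zane, Mina, Rhea, Paz.
No other element is forced above Ava by the given relations, so the count is 4.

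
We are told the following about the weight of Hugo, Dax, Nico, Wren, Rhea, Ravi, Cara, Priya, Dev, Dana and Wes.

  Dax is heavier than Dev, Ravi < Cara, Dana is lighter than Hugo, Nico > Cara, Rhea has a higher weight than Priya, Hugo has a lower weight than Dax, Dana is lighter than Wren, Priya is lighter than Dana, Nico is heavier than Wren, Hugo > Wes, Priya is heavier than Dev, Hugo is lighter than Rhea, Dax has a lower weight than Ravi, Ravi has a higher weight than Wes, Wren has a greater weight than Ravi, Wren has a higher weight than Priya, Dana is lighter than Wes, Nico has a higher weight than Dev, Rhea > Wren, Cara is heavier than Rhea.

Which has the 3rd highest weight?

The consecutive relations fix a unique order: Dev < Priya < Dana < Wes < Hugo < Dax < Ravi < Wren < Rhea < Cara < Nico.
Counting 3 from the largest end gives Rhea.

Rhea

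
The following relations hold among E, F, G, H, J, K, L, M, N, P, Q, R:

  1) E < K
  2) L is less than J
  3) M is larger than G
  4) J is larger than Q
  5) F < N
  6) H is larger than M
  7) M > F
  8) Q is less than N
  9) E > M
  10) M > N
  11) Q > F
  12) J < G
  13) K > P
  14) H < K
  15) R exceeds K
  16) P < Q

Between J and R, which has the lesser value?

J

The relevant relations are J < G; G < M; M < E; E < K; K < R.
Together: J < G < M < E < K < R.
So J < R; J is the smaller of the two.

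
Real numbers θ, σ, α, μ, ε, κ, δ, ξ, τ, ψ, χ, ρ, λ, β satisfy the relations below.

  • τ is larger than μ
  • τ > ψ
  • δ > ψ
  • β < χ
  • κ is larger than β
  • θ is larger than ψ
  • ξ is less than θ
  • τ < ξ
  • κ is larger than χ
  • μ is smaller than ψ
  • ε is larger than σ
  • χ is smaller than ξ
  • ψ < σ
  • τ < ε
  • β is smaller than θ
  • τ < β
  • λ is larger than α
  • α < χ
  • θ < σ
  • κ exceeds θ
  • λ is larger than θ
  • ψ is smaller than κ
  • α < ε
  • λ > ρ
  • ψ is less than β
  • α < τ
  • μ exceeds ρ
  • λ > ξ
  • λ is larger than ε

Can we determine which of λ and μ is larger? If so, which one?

μ < ψ and ψ < τ give μ < τ.
With τ < β: μ < ψ < τ < β.
Then β < χ extends the chain to χ.
With χ < ξ: μ < ψ < τ < β < χ < ξ.
With ξ < θ: μ < ψ < τ < β < χ < ξ < θ.
Then θ < σ extends the chain to σ.
Then σ < ε extends the chain to ε.
Then ε < λ extends the chain to λ.
So λ is larger.

λ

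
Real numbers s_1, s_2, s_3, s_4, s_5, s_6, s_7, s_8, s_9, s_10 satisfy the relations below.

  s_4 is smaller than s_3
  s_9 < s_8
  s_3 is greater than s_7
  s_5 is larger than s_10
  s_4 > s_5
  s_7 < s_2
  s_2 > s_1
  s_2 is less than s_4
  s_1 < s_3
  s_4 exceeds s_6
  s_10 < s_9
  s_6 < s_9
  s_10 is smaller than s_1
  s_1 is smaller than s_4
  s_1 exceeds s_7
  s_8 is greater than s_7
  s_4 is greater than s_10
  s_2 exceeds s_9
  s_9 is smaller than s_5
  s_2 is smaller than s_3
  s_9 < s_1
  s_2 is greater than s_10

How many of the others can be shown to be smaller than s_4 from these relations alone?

Directly below s_4: s_6, s_10, s_5, s_1, s_2.
One step further: s_7, s_9 (7 so far).
No other element is forced below s_4 by the given relations, so the count is 7.

7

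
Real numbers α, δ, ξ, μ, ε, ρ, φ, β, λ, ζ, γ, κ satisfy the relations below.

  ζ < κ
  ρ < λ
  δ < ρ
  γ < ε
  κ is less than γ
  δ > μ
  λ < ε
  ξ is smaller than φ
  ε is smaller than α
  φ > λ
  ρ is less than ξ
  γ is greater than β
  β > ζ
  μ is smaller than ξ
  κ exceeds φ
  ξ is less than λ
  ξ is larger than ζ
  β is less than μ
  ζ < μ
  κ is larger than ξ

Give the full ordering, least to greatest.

ζ < β < μ < δ < ρ < ξ < λ < φ < κ < γ < ε < α

Each adjacent pair is fixed by a given relation: ζ < β; β < μ; μ < δ; δ < ρ; ρ < ξ; ξ < λ; λ < φ; φ < κ; κ < γ; γ < ε; ε < α. Chaining them end to end gives the full order.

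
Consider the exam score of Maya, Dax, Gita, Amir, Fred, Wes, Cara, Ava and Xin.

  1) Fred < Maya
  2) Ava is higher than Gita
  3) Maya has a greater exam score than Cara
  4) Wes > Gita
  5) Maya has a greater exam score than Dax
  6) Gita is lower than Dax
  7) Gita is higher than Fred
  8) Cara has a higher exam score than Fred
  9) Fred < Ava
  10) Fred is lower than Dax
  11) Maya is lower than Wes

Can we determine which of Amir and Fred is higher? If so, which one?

undetermined

Following every chain through Fred: above Fred we get Gita, Dax, Cara, Maya, Wes, Ava.
Amir is not reached, and no chain runs the other way from Amir to Fred.
So the given relations leave the order of Fred and Amir undetermined.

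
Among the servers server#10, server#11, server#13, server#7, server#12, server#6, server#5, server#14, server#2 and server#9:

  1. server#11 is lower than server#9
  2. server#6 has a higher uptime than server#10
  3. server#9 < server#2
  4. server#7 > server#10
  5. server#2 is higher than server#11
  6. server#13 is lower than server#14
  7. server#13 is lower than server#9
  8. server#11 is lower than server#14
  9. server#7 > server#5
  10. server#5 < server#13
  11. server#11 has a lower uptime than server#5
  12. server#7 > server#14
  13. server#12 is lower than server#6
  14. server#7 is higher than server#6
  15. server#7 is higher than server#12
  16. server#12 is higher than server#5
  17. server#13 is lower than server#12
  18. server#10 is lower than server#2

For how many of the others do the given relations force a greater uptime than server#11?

Directly above server#11: server#5, server#9, server#14, server#2.
One step further: server#13, server#12, server#7 (7 so far).
One step further: server#6 (8 so far).
Nothing else is reachable above server#11; 8 in all.

8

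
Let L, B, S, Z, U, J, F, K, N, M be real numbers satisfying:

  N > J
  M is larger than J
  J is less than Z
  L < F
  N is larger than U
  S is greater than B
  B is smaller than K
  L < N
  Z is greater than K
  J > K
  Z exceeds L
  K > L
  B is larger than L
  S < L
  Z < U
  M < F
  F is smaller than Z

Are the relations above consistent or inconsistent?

We have L < B stated directly, yet also B < S < L by chaining the others — so B < L. Contradiction.

inconsistent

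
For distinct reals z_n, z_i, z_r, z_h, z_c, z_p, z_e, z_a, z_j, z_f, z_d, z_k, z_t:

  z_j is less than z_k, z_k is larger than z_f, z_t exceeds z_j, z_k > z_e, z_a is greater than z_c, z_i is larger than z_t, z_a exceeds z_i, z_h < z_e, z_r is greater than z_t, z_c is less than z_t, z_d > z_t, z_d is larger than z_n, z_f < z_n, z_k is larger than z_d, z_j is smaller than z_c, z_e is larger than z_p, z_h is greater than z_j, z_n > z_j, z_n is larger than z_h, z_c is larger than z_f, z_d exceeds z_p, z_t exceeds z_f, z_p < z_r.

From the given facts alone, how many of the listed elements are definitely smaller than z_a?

From z_a the given relations immediately reach z_c, z_i.
From those, z_f, z_j, z_t — 5 in total.
No other element is forced below z_a by the given relations, so the count is 5.

5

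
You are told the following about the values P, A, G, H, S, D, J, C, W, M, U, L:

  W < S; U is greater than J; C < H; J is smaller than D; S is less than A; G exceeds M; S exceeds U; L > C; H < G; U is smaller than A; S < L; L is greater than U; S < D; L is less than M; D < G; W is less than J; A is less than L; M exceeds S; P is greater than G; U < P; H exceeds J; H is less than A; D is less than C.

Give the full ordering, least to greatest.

W < J < U < S < D < C < H < A < L < M < G < P

Each adjacent pair is fixed by a given relation: W < J; J < U; U < S; S < D; D < C; C < H; H < A; A < L; L < M; M < G; G < P. Chaining them end to end gives the full order.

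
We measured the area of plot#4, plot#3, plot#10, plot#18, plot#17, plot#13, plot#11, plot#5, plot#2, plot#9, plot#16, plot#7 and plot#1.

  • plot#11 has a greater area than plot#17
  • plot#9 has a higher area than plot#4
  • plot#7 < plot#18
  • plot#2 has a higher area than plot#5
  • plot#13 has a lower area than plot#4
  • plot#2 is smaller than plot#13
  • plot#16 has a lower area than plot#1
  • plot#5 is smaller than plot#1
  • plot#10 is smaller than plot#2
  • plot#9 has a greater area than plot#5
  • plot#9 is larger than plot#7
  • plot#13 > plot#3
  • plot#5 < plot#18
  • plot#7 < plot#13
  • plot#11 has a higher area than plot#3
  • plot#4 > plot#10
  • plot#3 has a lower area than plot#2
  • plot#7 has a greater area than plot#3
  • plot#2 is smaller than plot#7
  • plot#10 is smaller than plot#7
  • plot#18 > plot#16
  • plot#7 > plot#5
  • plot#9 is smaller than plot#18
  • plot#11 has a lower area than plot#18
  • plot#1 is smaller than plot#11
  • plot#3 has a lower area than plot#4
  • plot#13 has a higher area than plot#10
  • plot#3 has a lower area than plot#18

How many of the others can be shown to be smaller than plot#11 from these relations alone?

5

From plot#11 the given relations immediately reach plot#3, plot#17, plot#1.
From those, plot#5, plot#16 — 5 in total.
Nothing else is reachable below plot#11; 5 in all.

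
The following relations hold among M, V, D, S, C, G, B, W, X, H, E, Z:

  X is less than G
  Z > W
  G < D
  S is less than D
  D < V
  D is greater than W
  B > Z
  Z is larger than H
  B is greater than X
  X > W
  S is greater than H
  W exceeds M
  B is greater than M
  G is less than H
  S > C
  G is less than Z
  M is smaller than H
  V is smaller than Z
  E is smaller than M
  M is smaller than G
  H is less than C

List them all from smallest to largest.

The consecutive links are each given: E < M; M < W; W < X; X < G; G < H; H < C; C < S; S < D; D < V; V < Z; Z < B.

E < M < W < X < G < H < C < S < D < V < Z < B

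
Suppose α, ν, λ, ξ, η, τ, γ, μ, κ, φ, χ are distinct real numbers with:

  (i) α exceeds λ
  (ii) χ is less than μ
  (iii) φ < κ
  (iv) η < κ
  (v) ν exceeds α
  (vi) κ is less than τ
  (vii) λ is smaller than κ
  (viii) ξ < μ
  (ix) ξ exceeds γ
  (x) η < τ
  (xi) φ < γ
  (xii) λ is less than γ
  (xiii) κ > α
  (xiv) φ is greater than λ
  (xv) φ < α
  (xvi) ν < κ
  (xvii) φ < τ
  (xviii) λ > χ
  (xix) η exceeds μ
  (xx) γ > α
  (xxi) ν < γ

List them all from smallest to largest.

χ < λ < φ < α < ν < γ < ξ < μ < η < κ < τ

Each adjacent pair is fixed by a given relation: χ < λ; λ < φ; φ < α; α < ν; ν < γ; γ < ξ; ξ < μ; μ < η; η < κ; κ < τ. Chaining them end to end gives the full order.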